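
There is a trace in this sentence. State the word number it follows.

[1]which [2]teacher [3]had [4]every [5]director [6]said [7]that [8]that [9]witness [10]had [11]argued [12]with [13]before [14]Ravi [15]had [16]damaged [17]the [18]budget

The displaced element is "which teacher" (word 2).
It is linked across 1 clause boundary (that).
It functions as the object of the preposition "with" of "argued", so the gap sits immediately after word 12 ("with").
Base order: Every director had said that that witness had argued with which teacher before Ravi had damaged the budget.

12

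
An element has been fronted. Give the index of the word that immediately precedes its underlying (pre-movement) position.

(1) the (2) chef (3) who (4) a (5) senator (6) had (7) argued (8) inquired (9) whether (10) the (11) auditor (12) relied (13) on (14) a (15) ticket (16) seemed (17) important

The displaced element is "the chef" (word 2).
It is linked across 1 clause boundary (Ø).
It functions as the subject of "inquired", so the gap sits immediately after word 7 ("argued").
Base order: A senator had argued that the chef inquired whether the auditor relied on a ticket.

7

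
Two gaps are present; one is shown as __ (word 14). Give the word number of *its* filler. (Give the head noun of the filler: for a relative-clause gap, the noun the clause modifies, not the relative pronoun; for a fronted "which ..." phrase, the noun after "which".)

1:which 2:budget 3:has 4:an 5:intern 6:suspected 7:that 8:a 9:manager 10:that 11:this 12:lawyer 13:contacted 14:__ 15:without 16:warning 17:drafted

The marked gap is inside the relative clause, the direct object of "contacted".
Its filler is the head noun "manager" (via "that"), at word 9.
(The other dependency links word 2 to a gap after word 17.)

9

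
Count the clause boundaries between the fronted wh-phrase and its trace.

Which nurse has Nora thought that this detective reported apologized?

"which nurse" is extracted from the subject of "apologized".
Boundaries crossed, outermost first: [that], [Ø] — 2 in total.

2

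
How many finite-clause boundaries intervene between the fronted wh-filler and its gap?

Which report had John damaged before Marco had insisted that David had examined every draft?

"which report" originates inside the matrix clause — no clause boundary is crossed.

0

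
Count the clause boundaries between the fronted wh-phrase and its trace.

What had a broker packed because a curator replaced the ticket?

0

"what" originates inside the matrix clause — no clause boundary is crossed.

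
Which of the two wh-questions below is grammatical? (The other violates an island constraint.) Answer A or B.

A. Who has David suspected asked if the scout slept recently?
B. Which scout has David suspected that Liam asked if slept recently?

In B, the wh-phrase is extracted from inside a wh-island (introduced by "if"), which blocks movement.
In A, the extraction path crosses only that-complement boundaries, which are transparent.
So A is grammatical.

A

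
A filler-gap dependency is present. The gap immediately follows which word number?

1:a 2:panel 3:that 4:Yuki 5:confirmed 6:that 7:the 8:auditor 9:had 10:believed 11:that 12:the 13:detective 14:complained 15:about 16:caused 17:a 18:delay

The displaced element is "a panel" (word 2).
It is linked across 2 clause boundaries (that → that).
It functions as the object of the preposition "about" of "complained", so the gap sits immediately after word 15 ("about").
Base order: Yuki confirmed that the auditor had believed that the detective complained about a panel.

15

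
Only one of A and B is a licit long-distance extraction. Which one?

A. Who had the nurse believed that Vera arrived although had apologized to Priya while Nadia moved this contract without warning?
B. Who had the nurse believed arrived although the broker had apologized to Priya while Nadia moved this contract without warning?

In A, the wh-phrase is extracted from inside an adjunct island (introduced by "although"), which blocks movement.
In B, the extraction path crosses only that-complement boundaries, which are transparent.
So B is grammatical.

B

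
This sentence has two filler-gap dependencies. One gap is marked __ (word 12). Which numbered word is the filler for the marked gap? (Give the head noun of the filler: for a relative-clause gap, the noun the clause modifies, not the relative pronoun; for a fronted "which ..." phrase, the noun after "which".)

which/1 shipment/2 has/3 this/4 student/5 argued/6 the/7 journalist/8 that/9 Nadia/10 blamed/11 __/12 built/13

The marked gap is inside the relative clause, the direct object of "blamed".
Its filler is the head noun "journalist" (via "that"), at word 8.
(The other dependency links word 2 to a gap after word 13.)

8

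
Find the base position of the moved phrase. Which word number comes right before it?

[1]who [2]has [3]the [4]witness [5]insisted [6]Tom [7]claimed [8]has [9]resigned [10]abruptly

7

The displaced element is "who" (word 1).
It is linked across 2 clause boundaries (Ø → Ø).
It functions as the subject of "resigned", so the gap sits immediately after word 7 ("claimed").
Base order: The witness has insisted Tom claimed that who has resigned abruptly.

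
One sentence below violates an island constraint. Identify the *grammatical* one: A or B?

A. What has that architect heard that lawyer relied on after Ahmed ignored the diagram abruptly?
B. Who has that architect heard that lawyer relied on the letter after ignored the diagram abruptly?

A

In B, the wh-phrase is extracted from inside an adjunct island (introduced by "after"), which blocks movement.
In A, the extraction path crosses only that-complement boundaries, which are transparent.
So A is grammatical.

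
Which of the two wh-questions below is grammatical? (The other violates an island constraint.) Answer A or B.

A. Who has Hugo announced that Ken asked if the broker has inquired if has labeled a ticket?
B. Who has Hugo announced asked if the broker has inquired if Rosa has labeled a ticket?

In A, the wh-phrase is extracted from inside a wh-island (introduced by "if"), which blocks movement.
In B, the extraction path crosses only that-complement boundaries, which are transparent.
So B is grammatical.

B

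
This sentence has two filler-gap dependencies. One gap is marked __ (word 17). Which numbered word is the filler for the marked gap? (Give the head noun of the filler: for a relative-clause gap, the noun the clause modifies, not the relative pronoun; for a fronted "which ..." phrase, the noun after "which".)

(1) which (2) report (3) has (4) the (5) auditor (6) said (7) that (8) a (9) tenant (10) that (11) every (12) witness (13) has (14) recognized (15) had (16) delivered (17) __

2

The marked gap is the direct object of "delivered".
Its filler is the fronted wh-phrase "which report", at word 2.
(The other dependency links word 9 to a gap after word 14.)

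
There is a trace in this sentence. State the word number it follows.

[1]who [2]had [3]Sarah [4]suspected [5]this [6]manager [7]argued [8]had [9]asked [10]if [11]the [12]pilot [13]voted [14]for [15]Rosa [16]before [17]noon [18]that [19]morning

7

The displaced element is "who" (word 1).
It is linked across 2 clause boundaries (Ø → Ø).
It functions as the subject of "asked", so the gap sits immediately after word 7 ("argued").
Base order: Sarah had suspected this manager argued that who had asked if the pilot voted for Rosa before noon that morning.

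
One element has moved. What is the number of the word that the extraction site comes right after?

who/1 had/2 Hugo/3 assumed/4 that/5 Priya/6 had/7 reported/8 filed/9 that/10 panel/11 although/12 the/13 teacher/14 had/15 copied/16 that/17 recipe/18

8

The displaced element is "who" (word 1).
It is linked across 2 clause boundaries (that → Ø).
It functions as the subject of "filed", so the gap sits immediately after word 8 ("reported").
Base order: Hugo had assumed that Priya had reported that who filed that panel although the teacher had copied that recipe.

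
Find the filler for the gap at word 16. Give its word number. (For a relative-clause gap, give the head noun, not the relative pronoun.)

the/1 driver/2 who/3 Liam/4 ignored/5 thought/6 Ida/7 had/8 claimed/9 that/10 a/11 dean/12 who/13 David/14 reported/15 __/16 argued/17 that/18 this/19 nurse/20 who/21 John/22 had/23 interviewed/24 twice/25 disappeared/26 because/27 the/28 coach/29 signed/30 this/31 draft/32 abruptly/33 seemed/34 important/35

The gap at 16 is the subject of "argued", inside a relative clause.
The relative pronoun is "who" (word 13); it is bound by the head noun immediately before it.
Its filler is the head noun "dean", at word 12.

12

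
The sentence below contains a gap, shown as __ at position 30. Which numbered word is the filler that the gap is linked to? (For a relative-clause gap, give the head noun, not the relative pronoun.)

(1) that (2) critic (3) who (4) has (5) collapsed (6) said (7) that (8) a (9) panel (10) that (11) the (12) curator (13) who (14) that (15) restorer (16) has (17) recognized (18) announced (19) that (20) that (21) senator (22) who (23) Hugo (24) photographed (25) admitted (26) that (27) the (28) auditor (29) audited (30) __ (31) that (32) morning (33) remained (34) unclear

9

The gap at 30 is the object of "audited", inside a relative clause.
The relative pronoun is "that" (word 10); it is bound by the head noun immediately before it.
Its filler is the head noun "panel", at word 9.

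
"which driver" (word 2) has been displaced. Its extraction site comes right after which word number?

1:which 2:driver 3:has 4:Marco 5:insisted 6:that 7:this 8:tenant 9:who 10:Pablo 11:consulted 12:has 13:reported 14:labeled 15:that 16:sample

13

The displaced element is "which driver" (word 2).
It is linked across 2 clause boundaries (that → Ø).
It functions as the subject of "labeled", so the gap sits immediately after word 13 ("reported").
Base order: Marco has insisted that this tenant who Pablo consulted has reported that which driver labeled that sample.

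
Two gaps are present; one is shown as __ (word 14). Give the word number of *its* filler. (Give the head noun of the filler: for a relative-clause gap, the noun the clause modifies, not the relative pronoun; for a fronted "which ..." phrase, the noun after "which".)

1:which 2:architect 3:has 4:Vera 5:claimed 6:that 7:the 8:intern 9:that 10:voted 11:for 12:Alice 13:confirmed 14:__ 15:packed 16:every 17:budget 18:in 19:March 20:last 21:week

2

The marked gap is the subject of "packed".
Its filler is the fronted wh-phrase "which architect", at word 2.
(The other dependency links word 8 to a gap after word 9.)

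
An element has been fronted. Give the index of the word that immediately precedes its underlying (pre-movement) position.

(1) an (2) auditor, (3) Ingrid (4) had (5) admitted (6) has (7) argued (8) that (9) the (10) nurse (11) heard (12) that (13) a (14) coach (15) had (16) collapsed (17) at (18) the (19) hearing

5

The displaced element is "an auditor" (word 2).
It is linked across 1 clause boundary (Ø).
It functions as the subject of "argued", so the gap sits immediately after word 5 ("admitted").
Base order: Ingrid had admitted an auditor has argued that the nurse heard that a coach had collapsed at the hearing.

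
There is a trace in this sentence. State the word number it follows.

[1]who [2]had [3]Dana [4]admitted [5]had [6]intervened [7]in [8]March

4

The displaced element is "who" (word 1).
It is linked across 1 clause boundary (Ø).
It functions as the subject of "intervened", so the gap sits immediately after word 4 ("admitted").
Base order: Dana had admitted that who had intervened in March.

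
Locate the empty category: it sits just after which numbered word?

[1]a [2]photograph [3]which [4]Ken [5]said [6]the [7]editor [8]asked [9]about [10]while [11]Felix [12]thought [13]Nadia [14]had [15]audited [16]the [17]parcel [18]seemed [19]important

The displaced element is "a photograph" (word 2).
It is linked across 1 clause boundary (Ø).
It functions as the object of the preposition "about" of "asked", so the gap sits immediately after word 9 ("about").
Base order: Ken said the editor asked about a photograph while Felix thought Nadia had audited the parcel.

9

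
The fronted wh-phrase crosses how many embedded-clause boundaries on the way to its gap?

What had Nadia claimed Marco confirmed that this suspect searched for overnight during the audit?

"what" is extracted from the PP object of "searched".
Boundaries crossed, outermost first: [Ø], [that] — 2 in total.

2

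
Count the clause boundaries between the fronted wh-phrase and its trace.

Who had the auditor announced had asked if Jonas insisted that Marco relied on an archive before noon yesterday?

"who" is extracted from the subject of "asked".
Boundaries crossed, outermost first: [Ø] — 1 in total.

1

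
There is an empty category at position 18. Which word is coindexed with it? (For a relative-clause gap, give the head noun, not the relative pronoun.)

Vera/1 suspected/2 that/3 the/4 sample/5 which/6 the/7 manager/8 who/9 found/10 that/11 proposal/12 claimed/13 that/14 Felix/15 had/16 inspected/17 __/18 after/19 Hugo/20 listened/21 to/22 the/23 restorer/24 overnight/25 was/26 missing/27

5

The gap at 18 is the object of "inspected", inside a relative clause.
The relative pronoun is "which" (word 6); it is bound by the head noun immediately before it.
Its filler is the head noun "sample", at word 5.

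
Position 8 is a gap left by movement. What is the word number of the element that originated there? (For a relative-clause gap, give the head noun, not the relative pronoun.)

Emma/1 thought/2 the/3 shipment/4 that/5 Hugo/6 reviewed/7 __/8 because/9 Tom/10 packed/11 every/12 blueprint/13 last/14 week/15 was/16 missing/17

4

The gap at 8 is the object of "reviewed", inside a relative clause.
The relative pronoun is "that" (word 5); it is bound by the head noun immediately before it.
Its filler is the head noun "shipment", at word 4.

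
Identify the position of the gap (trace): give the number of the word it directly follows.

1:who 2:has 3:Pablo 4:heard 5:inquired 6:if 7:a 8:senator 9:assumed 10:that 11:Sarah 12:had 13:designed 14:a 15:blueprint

The displaced element is "who" (word 1).
It is linked across 1 clause boundary (Ø).
It functions as the subject of "inquired", so the gap sits immediately after word 4 ("heard").
Base order: Pablo has heard who inquired if a senator assumed that Sarah had designed a blueprint.

4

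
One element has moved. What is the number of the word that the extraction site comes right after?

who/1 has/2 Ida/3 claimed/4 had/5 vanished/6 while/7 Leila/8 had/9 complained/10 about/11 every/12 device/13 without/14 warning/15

4

The displaced element is "who" (word 1).
It is linked across 1 clause boundary (Ø).
It functions as the subject of "vanished", so the gap sits immediately after word 4 ("claimed").
Base order: Ida has claimed that who had vanished while Leila had complained about every device without warning.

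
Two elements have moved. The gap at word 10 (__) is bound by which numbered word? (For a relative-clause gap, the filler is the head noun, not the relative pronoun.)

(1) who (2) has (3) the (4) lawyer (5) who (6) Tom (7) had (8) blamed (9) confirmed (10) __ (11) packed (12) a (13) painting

The marked gap is the subject of "packed".
Its filler is the fronted wh-phrase "who", at word 1.
(The other dependency links word 4 to a gap after word 8.)

1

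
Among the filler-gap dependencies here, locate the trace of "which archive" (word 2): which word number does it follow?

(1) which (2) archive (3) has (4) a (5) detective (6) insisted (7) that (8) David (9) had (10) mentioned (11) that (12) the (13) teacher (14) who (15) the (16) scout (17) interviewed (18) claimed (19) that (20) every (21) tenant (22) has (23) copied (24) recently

23

The displaced element is "which archive" (word 2).
It is linked across 3 clause boundaries (that → that → that).
It functions as the direct object of "copied", so the gap sits immediately after word 23 ("copied").
Base order: A detective has insisted that David had mentioned that the teacher who the scout interviewed claimed that every tenant has copied which archive recently.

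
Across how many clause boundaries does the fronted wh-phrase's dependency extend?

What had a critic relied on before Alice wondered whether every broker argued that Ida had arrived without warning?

"what" originates inside the matrix clause — no clause boundary is crossed.

0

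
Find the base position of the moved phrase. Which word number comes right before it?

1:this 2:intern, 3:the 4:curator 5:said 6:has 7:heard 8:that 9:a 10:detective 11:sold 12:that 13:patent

5

The displaced element is "this intern" (word 2).
It is linked across 1 clause boundary (Ø).
It functions as the subject of "heard", so the gap sits immediately after word 5 ("said").
Base order: The curator said that this intern has heard that a detective sold that patent.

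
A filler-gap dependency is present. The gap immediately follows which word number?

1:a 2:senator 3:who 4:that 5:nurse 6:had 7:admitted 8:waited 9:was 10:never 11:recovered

7

The displaced element is "a senator" (word 2).
It is linked across 1 clause boundary (Ø).
It functions as the subject of "waited", so the gap sits immediately after word 7 ("admitted").
Base order: That nurse had admitted that a senator waited.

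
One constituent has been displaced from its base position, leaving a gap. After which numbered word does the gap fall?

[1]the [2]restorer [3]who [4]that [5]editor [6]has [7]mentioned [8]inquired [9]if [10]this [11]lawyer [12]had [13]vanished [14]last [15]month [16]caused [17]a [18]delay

The displaced element is "the restorer" (word 2).
It is linked across 1 clause boundary (Ø).
It functions as the subject of "inquired", so the gap sits immediately after word 7 ("mentioned").
Base order: That editor has mentioned the restorer inquired if this lawyer had vanished last month.

7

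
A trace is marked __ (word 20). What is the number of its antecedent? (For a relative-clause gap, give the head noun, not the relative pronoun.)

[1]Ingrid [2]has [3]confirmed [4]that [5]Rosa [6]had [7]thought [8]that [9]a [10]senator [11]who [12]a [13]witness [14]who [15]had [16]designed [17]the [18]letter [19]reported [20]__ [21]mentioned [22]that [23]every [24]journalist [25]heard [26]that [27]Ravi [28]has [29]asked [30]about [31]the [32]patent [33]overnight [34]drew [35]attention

The gap at 20 is the subject of "mentioned", inside a relative clause.
The relative pronoun is "who" (word 11); it is bound by the head noun immediately before it.
Its filler is the head noun "senator", at word 10.

10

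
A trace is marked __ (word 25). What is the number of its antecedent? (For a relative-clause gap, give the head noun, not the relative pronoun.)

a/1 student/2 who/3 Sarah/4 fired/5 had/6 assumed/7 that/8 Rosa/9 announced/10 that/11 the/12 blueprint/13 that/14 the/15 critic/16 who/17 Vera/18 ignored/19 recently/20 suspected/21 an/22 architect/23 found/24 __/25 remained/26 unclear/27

13

The gap at 25 is the object of "found", inside a relative clause.
The relative pronoun is "that" (word 14); it is bound by the head noun immediately before it.
Its filler is the head noun "blueprint", at word 13.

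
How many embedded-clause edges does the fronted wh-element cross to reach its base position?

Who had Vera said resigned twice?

"who" is extracted from the subject of "resigned".
Boundaries crossed, outermost first: [Ø] — 1 in total.

1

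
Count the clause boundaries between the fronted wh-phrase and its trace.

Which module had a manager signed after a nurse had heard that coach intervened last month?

0

"which module" originates inside the matrix clause — no clause boundary is crossed.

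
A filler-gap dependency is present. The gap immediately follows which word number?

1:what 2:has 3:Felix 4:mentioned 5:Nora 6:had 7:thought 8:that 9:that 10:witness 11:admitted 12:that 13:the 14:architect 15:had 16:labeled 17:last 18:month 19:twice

16

The displaced element is "what" (word 1).
It is linked across 3 clause boundaries (Ø → that → that).
It functions as the direct object of "labeled", so the gap sits immediately after word 16 ("labeled").
Base order: Felix has mentioned Nora had thought that that witness admitted that the architect had labeled what last month twice.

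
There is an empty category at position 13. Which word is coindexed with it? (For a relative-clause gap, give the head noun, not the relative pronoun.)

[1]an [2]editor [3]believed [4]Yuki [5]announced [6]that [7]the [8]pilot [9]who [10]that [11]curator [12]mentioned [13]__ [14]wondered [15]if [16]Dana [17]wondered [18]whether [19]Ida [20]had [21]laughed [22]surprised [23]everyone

The gap at 13 is the subject of "wondered", inside a relative clause.
The relative pronoun is "who" (word 9); it is bound by the head noun immediately before it.
Its filler is the head noun "pilot", at word 8.

8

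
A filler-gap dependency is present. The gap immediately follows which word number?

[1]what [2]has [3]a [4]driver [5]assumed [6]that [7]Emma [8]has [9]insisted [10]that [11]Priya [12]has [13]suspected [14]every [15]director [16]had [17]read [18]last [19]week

17

The displaced element is "what" (word 1).
It is linked across 3 clause boundaries (that → that → Ø).
It functions as the direct object of "read", so the gap sits immediately after word 17 ("read").
Base order: A driver has assumed that Emma has insisted that Priya has suspected every director had read what last week.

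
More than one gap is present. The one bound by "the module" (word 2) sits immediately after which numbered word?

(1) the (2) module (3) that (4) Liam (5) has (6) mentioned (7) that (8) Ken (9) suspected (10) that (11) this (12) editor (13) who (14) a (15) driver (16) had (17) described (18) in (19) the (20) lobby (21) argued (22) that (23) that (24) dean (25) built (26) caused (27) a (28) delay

The displaced element is "the module" (word 2).
It is linked across 3 clause boundaries (that → that → that).
It functions as the direct object of "built", so the gap sits immediately after word 25 ("built").
Base order: Liam has mentioned that Ken suspected that this editor who a driver had described in the lobby argued that that dean built the module.

25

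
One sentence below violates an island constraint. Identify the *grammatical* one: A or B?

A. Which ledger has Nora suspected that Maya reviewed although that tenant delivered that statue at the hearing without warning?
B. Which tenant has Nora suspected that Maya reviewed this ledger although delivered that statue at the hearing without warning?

A

In B, the wh-phrase is extracted from inside an adjunct island (introduced by "although"), which blocks movement.
In A, the extraction path crosses only that-complement boundaries, which are transparent.
So A is grammatical.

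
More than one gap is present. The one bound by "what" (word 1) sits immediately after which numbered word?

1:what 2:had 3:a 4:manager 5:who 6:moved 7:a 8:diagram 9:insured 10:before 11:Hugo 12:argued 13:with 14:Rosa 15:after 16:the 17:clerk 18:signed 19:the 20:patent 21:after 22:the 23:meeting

9

The displaced element is "what" (word 1).
It functions as the direct object of "insured", so the gap sits immediately after word 9 ("insured").
Base order: A manager who moved a diagram had insured what before Hugo argued with Rosa after the clerk signed the patent after the meeting.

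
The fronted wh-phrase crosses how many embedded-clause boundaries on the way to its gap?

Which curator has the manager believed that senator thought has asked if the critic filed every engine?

2

"which curator" is extracted from the subject of "asked".
Boundaries crossed, outermost first: [Ø], [Ø] — 2 in total.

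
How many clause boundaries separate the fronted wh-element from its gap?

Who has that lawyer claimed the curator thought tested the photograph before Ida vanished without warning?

"who" is extracted from the subject of "tested".
Boundaries crossed, outermost first: [Ø], [Ø] — 2 in total.

2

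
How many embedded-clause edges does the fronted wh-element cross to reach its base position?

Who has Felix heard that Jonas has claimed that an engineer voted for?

2

"who" is extracted from the PP object of "voted".
Boundaries crossed, outermost first: [that], [that] — 2 in total.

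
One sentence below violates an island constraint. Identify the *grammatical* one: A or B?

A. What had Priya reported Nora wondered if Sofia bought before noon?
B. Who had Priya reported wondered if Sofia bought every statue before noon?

B

In A, the wh-phrase is extracted from inside a wh-island (introduced by "if"), which blocks movement.
In B, the extraction path crosses only that-complement boundaries, which are transparent.
So B is grammatical.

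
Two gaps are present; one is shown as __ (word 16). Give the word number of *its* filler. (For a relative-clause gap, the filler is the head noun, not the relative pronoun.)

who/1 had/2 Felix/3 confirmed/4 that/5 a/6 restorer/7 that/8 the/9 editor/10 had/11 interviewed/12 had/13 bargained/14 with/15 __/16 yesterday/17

The marked gap is the object of the preposition "with" of "bargained".
Its filler is the fronted wh-phrase "who", at word 1.
(The other dependency links word 7 to a gap after word 12.)

1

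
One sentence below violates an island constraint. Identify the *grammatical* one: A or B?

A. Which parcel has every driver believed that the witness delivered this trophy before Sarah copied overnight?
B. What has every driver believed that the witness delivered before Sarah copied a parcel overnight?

B

In A, the wh-phrase is extracted from inside an adjunct island (introduced by "before"), which blocks movement.
In B, the extraction path crosses only that-complement boundaries, which are transparent.
So B is grammatical.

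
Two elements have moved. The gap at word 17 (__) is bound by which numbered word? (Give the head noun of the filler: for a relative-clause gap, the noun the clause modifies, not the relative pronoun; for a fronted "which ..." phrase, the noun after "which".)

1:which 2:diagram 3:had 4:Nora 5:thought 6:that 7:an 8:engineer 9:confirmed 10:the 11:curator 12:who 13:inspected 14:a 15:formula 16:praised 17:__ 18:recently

The marked gap is the direct object of "praised".
Its filler is the fronted wh-phrase "which diagram", at word 2.
(The other dependency links word 11 to a gap after word 12.)

2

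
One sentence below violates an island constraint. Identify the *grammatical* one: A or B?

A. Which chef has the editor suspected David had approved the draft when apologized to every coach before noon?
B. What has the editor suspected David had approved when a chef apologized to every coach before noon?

In A, the wh-phrase is extracted from inside an adjunct island (introduced by "when"), which blocks movement.
In B, the extraction path crosses only that-complement boundaries, which are transparent.
So B is grammatical.

B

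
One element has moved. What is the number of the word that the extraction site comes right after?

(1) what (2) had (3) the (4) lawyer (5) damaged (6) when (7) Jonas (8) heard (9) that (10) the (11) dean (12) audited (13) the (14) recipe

5

The displaced element is "what" (word 1).
It functions as the direct object of "damaged", so the gap sits immediately after word 5 ("damaged").
Base order: The lawyer had damaged what when Jonas heard that the dean audited the recipe.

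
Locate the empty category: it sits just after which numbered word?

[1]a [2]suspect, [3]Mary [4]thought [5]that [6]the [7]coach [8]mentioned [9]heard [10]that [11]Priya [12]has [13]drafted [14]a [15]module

8

The displaced element is "a suspect" (word 2).
It is linked across 2 clause boundaries (that → Ø).
It functions as the subject of "heard", so the gap sits immediately after word 8 ("mentioned").
Base order: Mary thought that the coach mentioned that a suspect heard that Priya has drafted a module.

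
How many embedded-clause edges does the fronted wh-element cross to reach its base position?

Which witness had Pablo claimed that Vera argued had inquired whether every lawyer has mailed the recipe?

"which witness" is extracted from the subject of "inquired".
Boundaries crossed, outermost first: [that], [Ø] — 2 in total.

2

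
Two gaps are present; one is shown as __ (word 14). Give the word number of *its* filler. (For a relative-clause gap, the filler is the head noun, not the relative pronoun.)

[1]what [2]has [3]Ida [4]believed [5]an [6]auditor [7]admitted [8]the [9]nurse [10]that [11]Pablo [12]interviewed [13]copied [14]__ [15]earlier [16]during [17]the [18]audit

1

The marked gap is the direct object of "copied".
Its filler is the fronted wh-phrase "what", at word 1.
(The other dependency links word 9 to a gap after word 12.)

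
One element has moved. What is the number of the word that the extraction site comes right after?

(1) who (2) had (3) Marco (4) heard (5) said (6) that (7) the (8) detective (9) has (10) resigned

4

The displaced element is "who" (word 1).
It is linked across 1 clause boundary (Ø).
It functions as the subject of "said", so the gap sits immediately after word 4 ("heard").
Base order: Marco had heard who said that the detective has resigned.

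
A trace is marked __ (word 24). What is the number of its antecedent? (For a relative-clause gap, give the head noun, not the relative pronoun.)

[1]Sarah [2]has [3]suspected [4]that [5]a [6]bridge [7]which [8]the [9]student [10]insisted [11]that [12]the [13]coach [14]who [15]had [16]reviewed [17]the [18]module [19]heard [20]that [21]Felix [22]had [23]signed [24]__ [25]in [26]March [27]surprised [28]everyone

6

The gap at 24 is the object of "signed", inside a relative clause.
The relative pronoun is "which" (word 7); it is bound by the head noun immediately before it.
Its filler is the head noun "bridge", at word 6.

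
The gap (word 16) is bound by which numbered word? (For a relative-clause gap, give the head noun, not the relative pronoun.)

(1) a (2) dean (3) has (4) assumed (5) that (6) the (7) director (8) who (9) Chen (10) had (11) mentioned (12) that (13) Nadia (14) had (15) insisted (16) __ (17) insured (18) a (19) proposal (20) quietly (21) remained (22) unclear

The gap at 16 is the subject of "insured", inside a relative clause.
The relative pronoun is "who" (word 8); it is bound by the head noun immediately before it.
Its filler is the head noun "director", at word 7.

7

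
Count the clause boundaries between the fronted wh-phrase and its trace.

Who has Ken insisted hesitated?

1

"who" is extracted from the subject of "hesitated".
Boundaries crossed, outermost first: [Ø] — 1 in total.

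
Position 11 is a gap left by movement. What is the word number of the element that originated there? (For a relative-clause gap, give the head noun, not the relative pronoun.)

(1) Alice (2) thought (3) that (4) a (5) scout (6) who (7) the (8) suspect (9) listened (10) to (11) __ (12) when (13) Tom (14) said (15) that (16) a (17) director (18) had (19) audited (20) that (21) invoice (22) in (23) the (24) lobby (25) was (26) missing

5

The gap at 11 is the prepositional object of "listened", inside a relative clause.
The relative pronoun is "who" (word 6); it is bound by the head noun immediately before it.
Its filler is the head noun "scout", at word 5.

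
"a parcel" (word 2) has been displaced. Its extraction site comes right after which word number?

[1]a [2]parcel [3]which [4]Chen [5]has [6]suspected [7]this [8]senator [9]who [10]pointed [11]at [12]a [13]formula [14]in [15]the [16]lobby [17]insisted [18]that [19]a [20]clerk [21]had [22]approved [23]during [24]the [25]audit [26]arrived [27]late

22

The displaced element is "a parcel" (word 2).
It is linked across 2 clause boundaries (Ø → that).
It functions as the direct object of "approved", so the gap sits immediately after word 22 ("approved").
Base order: Chen has suspected this senator who pointed at a formula in the lobby insisted that a clerk had approved a parcel during the audit.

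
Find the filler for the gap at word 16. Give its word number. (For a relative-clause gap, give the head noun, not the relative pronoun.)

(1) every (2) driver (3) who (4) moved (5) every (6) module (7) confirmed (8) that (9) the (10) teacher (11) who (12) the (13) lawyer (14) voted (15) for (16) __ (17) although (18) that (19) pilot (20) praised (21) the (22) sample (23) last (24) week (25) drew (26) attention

10

The gap at 16 is the prepositional object of "voted", inside a relative clause.
The relative pronoun is "who" (word 11); it is bound by the head noun immediately before it.
Its filler is the head noun "teacher", at word 10.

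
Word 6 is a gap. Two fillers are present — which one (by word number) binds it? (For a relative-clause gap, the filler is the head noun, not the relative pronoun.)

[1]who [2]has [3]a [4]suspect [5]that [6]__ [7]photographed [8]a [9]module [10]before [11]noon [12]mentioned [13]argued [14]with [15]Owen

4

The marked gap is inside the relative clause, the subject of "photographed".
Its filler is the head noun "suspect" (via "that"), at word 4.
(The other dependency links word 1 to a gap after word 12.)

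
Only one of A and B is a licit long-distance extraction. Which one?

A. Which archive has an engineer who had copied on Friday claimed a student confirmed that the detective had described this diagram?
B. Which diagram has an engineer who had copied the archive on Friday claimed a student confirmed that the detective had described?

B

In A, the wh-phrase is extracted from inside a complex-NP island (relative clause) (introduced by "who"), which blocks movement.
In B, the extraction path crosses only that-complement boundaries, which are transparent.
So B is grammatical.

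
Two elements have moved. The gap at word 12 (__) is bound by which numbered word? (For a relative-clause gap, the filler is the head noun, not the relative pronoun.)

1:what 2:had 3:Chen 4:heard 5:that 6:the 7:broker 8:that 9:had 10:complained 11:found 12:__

The marked gap is the direct object of "found".
Its filler is the fronted wh-phrase "what", at word 1.
(The other dependency links word 7 to a gap after word 8.)

1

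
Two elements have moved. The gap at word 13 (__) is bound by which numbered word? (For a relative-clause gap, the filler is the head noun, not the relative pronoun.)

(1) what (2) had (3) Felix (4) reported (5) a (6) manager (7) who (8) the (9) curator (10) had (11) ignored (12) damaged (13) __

The marked gap is the direct object of "damaged".
Its filler is the fronted wh-phrase "what", at word 1.
(The other dependency links word 6 to a gap after word 11.)

1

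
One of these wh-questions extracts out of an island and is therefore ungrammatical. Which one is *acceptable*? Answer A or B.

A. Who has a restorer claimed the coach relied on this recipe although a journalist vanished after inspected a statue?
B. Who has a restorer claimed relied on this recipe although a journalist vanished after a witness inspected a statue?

B

In A, the wh-phrase is extracted from inside an adjunct island (introduced by "although"), which blocks movement.
In B, the extraction path crosses only that-complement boundaries, which are transparent.
So B is grammatical.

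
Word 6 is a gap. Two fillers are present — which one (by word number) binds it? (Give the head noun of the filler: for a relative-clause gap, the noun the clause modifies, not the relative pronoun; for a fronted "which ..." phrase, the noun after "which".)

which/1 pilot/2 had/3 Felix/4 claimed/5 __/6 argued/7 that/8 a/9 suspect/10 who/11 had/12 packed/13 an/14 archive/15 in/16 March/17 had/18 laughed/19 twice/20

The marked gap is the subject of "argued".
Its filler is the fronted wh-phrase "which pilot", at word 2.
(The other dependency links word 10 to a gap after word 11.)

2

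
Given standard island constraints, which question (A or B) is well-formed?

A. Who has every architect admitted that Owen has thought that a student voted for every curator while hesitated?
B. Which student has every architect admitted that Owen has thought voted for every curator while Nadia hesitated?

B

In A, the wh-phrase is extracted from inside an adjunct island (introduced by "while"), which blocks movement.
In B, the extraction path crosses only that-complement boundaries, which are transparent.
So B is grammatical.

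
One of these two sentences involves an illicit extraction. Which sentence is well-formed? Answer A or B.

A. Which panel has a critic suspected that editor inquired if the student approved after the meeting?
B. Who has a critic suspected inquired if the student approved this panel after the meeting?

In A, the wh-phrase is extracted from inside a wh-island (introduced by "if"), which blocks movement.
In B, the extraction path crosses only that-complement boundaries, which are transparent.
So B is grammatical.

B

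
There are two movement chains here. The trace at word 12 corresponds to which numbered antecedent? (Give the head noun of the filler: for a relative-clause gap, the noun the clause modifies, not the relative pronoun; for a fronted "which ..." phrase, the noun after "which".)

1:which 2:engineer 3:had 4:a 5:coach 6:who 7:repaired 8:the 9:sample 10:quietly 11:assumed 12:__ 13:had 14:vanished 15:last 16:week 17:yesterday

The marked gap is the subject of "vanished".
Its filler is the fronted wh-phrase "which engineer", at word 2.
(The other dependency links word 5 to a gap after word 6.)

2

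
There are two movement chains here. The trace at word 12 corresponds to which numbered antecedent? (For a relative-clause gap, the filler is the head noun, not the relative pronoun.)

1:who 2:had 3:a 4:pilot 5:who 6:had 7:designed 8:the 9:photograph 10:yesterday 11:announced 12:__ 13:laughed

The marked gap is the subject of "laughed".
Its filler is the fronted wh-phrase "who", at word 1.
(The other dependency links word 4 to a gap after word 5.)

1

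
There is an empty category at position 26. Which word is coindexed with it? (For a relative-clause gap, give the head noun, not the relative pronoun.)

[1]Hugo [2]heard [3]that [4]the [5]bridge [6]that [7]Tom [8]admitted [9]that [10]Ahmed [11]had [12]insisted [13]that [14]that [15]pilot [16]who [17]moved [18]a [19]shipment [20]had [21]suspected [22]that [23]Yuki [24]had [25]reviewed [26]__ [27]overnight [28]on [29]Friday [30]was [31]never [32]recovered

5

The gap at 26 is the object of "reviewed", inside a relative clause.
The relative pronoun is "that" (word 6); it is bound by the head noun immediately before it.
Its filler is the head noun "bridge", at word 5.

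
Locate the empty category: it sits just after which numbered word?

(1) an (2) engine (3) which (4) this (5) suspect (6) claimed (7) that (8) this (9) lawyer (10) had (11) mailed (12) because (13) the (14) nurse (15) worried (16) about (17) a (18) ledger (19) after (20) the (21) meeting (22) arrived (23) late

The displaced element is "an engine" (word 2).
It is linked across 1 clause boundary (that).
It functions as the direct object of "mailed", so the gap sits immediately after word 11 ("mailed").
Base order: This suspect claimed that this lawyer had mailed an engine because the nurse worried about a ledger after the meeting.

11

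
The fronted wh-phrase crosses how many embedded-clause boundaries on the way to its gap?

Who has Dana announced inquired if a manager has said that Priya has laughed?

1

"who" is extracted from the subject of "inquired".
Boundaries crossed, outermost first: [Ø] — 1 in total.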